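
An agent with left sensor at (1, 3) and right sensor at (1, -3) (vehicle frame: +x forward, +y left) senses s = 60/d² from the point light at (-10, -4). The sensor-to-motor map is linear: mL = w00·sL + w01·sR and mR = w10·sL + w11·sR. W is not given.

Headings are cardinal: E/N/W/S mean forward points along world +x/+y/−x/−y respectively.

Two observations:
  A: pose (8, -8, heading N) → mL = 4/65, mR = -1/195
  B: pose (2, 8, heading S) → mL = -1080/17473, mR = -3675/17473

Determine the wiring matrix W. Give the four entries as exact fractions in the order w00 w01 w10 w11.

obs A: pose=(8,-8,N) → sL=10/39, sR=2/15, mL=4/65, mR=-1/195
obs B: pose=(2,8,S) → sL=30/173, sR=30/101, mL=-1080/17473, mR=-3675/17473
sensor matrix S = [[10/39, 2/15], [30/173, 30/101]]; det S = 12048/227149
solve [mL_A; mL_B] = S·[w00; w01] and [mR_A; mR_B] = S·[w10; w11]:
  w00 = 1/2, w01 = -1/2, w10 = 1/2, w11 = -1

1/2 -1/2 1/2 -1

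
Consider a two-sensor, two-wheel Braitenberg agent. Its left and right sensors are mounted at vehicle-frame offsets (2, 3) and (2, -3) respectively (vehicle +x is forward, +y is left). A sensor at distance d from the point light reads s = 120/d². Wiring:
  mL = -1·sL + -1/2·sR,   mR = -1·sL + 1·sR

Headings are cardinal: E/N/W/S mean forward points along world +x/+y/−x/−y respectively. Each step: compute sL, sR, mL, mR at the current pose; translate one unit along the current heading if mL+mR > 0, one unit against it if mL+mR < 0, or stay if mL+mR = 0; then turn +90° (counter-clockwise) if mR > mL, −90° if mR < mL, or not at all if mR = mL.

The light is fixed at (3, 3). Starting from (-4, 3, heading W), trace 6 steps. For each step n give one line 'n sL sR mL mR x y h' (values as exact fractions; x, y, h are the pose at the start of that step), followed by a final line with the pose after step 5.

n=0: pose=(-4,3,W); sL=4/3, sR=4/3; mL=-2, mR=0; mL+mR=-2 → advance -1; mR−mL=2 → turn +1·90°
n=1: pose=(-3,3,S); sL=120/13, sR=24/17; mL=-2196/221, mR=-1728/221; mL+mR=-3924/221 → advance -1; mR−mL=36/17 → turn +1·90°
n=2: pose=(-3,4,E); sL=15/4, sR=6; mL=-27/4, mR=9/4; mL+mR=-9/2 → advance -1; mR−mL=9 → turn +1·90°
n=3: pose=(-4,4,N); sL=120/109, sR=24/5; mL=-1908/545, mR=2016/545; mL+mR=108/545 → advance +1; mR−mL=36/5 → turn +1·90°
n=4: pose=(-4,5,W); sL=60/41, sR=60/53; mL=-4410/2173, mR=-720/2173; mL+mR=-5130/2173 → advance -1; mR−mL=90/53 → turn +1·90°
n=5: pose=(-3,5,S); sL=40/3, sR=40/27; mL=-380/27, mR=-320/27; mL+mR=-700/27 → advance -1; mR−mL=20/9 → turn +1·90°

0 4/3 4/3 -2 0 -4 3 W
1 120/13 24/17 -2196/221 -1728/221 -3 3 S
2 15/4 6 -27/4 9/4 -3 4 E
3 120/109 24/5 -1908/545 2016/545 -4 4 N
4 60/41 60/53 -4410/2173 -720/2173 -4 5 W
5 40/3 40/27 -380/27 -320/27 -3 5 S
final -3 6 E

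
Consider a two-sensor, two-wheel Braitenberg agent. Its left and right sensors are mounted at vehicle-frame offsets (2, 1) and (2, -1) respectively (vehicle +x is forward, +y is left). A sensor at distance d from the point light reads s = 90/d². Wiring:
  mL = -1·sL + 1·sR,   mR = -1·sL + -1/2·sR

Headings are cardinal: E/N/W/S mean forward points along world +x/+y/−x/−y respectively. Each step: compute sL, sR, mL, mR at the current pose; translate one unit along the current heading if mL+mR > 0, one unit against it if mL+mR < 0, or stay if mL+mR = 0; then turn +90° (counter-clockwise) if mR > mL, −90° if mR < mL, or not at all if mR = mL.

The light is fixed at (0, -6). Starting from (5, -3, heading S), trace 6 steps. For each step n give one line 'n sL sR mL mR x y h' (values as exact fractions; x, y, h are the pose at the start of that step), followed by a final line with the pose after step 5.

0 90/37 90/17 1800/629 -3195/629 5 -3 S
1 5 45/17 -40/17 -215/34 5 -2 W
2 90/61 18/17 -432/1037 -2079/1037 6 -2 N
3 9/8 45/34 27/136 -243/136 6 -3 E
4 90/37 90/17 1800/629 -3195/629 5 -3 S
5 5 45/17 -40/17 -215/34 5 -2 W
final 6 -2 N

n=0: pose=(5,-3,S); sL=90/37, sR=90/17; mL=1800/629, mR=-3195/629; mL+mR=-1395/629 → advance -1; mR−mL=-135/17 → turn -1·90°
n=1: pose=(5,-2,W); sL=5, sR=45/17; mL=-40/17, mR=-215/34; mL+mR=-295/34 → advance -1; mR−mL=-135/34 → turn -1·90°
n=2: pose=(6,-2,N); sL=90/61, sR=18/17; mL=-432/1037, mR=-2079/1037; mL+mR=-2511/1037 → advance -1; mR−mL=-27/17 → turn -1·90°
n=3: pose=(6,-3,E); sL=9/8, sR=45/34; mL=27/136, mR=-243/136; mL+mR=-27/17 → advance -1; mR−mL=-135/68 → turn -1·90°
n=4: pose=(5,-3,S); sL=90/37, sR=90/17; mL=1800/629, mR=-3195/629; mL+mR=-1395/629 → advance -1; mR−mL=-135/17 → turn -1·90°
n=5: pose=(5,-2,W); sL=5, sR=45/17; mL=-40/17, mR=-215/34; mL+mR=-295/34 → advance -1; mR−mL=-135/34 → turn -1·90°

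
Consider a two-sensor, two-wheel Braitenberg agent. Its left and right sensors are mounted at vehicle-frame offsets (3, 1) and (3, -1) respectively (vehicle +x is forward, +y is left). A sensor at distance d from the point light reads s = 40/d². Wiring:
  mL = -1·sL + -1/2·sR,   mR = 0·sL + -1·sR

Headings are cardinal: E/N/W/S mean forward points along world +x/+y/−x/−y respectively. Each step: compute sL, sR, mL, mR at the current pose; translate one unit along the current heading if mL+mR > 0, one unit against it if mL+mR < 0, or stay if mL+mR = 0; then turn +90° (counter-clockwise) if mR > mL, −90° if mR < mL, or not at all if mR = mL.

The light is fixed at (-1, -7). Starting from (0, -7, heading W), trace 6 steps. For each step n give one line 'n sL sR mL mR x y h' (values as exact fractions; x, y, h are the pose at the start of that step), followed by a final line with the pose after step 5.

n=0: pose=(0,-7,W); sL=8, sR=8; mL=-12, mR=-8; mL+mR=-20 → advance -1; mR−mL=4 → turn +1·90°
n=1: pose=(1,-7,S); sL=20/9, sR=4; mL=-38/9, mR=-4; mL+mR=-74/9 → advance -1; mR−mL=2/9 → turn +1·90°
n=2: pose=(1,-6,E); sL=40/29, sR=8/5; mL=-316/145, mR=-8/5; mL+mR=-548/145 → advance -1; mR−mL=84/145 → turn +1·90°
n=3: pose=(0,-6,N); sL=5/2, sR=2; mL=-7/2, mR=-2; mL+mR=-11/2 → advance -1; mR−mL=3/2 → turn +1·90°
n=4: pose=(0,-7,W); sL=8, sR=8; mL=-12, mR=-8; mL+mR=-20 → advance -1; mR−mL=4 → turn +1·90°
n=5: pose=(1,-7,S); sL=20/9, sR=4; mL=-38/9, mR=-4; mL+mR=-74/9 → advance -1; mR−mL=2/9 → turn +1·90°

0 8 8 -12 -8 0 -7 W
1 20/9 4 -38/9 -4 1 -7 S
2 40/29 8/5 -316/145 -8/5 1 -6 E
3 5/2 2 -7/2 -2 0 -6 N
4 8 8 -12 -8 0 -7 W
5 20/9 4 -38/9 -4 1 -7 S
final 1 -6 E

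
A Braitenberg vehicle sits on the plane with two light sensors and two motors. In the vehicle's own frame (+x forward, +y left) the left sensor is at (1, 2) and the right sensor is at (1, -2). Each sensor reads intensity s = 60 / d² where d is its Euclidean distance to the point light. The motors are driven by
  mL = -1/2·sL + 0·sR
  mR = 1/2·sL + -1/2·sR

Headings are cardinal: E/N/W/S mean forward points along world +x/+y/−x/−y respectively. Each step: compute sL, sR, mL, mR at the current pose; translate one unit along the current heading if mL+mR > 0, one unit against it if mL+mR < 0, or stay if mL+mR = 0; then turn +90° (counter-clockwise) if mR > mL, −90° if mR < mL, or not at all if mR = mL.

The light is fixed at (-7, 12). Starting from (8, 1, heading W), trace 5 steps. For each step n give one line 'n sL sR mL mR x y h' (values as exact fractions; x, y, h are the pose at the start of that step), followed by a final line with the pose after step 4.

n=0: pose=(8,1,W); sL=12/73, sR=60/277; mL=-6/73, mR=-528/20221; mL+mR=-30/277 → advance -1; mR−mL=1134/20221 → turn +1·90°
n=1: pose=(9,1,S); sL=5/39, sR=3/17; mL=-5/78, mR=-16/663; mL+mR=-3/34 → advance -1; mR−mL=53/1326 → turn +1·90°
n=2: pose=(9,2,E); sL=60/353, sR=60/433; mL=-30/353, mR=2400/152849; mL+mR=-30/433 → advance -1; mR−mL=15390/152849 → turn +1·90°
n=3: pose=(8,2,N); sL=6/25, sR=6/37; mL=-3/25, mR=36/925; mL+mR=-3/37 → advance -1; mR−mL=147/925 → turn +1·90°
n=4: pose=(8,1,W); sL=12/73, sR=60/277; mL=-6/73, mR=-528/20221; mL+mR=-30/277 → advance -1; mR−mL=1134/20221 → turn +1·90°

0 12/73 60/277 -6/73 -528/20221 8 1 W
1 5/39 3/17 -5/78 -16/663 9 1 S
2 60/353 60/433 -30/353 2400/152849 9 2 E
3 6/25 6/37 -3/25 36/925 8 2 N
4 12/73 60/277 -6/73 -528/20221 8 1 W
final 9 1 S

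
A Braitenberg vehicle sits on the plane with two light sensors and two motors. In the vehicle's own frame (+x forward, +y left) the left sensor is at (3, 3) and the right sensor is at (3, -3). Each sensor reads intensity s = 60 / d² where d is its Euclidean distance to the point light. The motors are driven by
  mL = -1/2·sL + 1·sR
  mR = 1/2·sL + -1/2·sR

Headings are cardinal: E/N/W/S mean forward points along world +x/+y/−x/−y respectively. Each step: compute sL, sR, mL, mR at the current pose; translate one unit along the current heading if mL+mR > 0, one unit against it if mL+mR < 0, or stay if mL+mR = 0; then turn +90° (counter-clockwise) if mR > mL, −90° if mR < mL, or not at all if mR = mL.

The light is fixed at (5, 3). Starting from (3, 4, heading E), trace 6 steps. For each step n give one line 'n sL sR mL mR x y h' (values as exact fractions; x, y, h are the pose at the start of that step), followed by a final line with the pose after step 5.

0 60/17 12 174/17 -72/17 3 4 E
1 15/2 3 -3/4 9/4 4 4 S
2 60/13 60/13 30/13 0 4 3 E
3 10/3 10/3 5/3 0 5 3 S
4 12/5 60/13 222/65 -72/65 5 2 W
5 3 15/2 6 -9/4 4 2 N
final 4 3 E

n=0: pose=(3,4,E); sL=60/17, sR=12; mL=174/17, mR=-72/17; mL+mR=6 → advance +1; mR−mL=-246/17 → turn -1·90°
n=1: pose=(4,4,S); sL=15/2, sR=3; mL=-3/4, mR=9/4; mL+mR=3/2 → advance +1; mR−mL=3 → turn +1·90°
n=2: pose=(4,3,E); sL=60/13, sR=60/13; mL=30/13, mR=0; mL+mR=30/13 → advance +1; mR−mL=-30/13 → turn -1·90°
n=3: pose=(5,3,S); sL=10/3, sR=10/3; mL=5/3, mR=0; mL+mR=5/3 → advance +1; mR−mL=-5/3 → turn -1·90°
n=4: pose=(5,2,W); sL=12/5, sR=60/13; mL=222/65, mR=-72/65; mL+mR=30/13 → advance +1; mR−mL=-294/65 → turn -1·90°
n=5: pose=(4,2,N); sL=3, sR=15/2; mL=6, mR=-9/4; mL+mR=15/4 → advance +1; mR−mL=-33/4 → turn -1·90°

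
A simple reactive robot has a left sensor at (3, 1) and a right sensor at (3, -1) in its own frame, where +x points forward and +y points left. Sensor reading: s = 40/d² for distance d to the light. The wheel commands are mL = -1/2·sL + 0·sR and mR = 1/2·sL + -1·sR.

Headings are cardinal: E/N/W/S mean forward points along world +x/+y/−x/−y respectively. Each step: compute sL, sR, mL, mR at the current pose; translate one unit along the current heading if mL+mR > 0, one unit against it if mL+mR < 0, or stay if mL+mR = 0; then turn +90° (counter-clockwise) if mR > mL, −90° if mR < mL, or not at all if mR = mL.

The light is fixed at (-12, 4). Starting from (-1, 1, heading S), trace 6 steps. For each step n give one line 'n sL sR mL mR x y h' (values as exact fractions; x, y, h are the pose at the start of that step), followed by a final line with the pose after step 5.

n=0: pose=(-1,1,S); sL=2/9, sR=5/17; mL=-1/9, mR=-28/153; mL+mR=-5/17 → advance -1; mR−mL=-11/153 → turn -1·90°
n=1: pose=(-1,2,W); sL=40/73, sR=8/13; mL=-20/73, mR=-324/949; mL+mR=-8/13 → advance -1; mR−mL=-64/949 → turn -1·90°
n=2: pose=(0,2,N); sL=20/61, sR=4/17; mL=-10/61, mR=-74/1037; mL+mR=-4/17 → advance -1; mR−mL=96/1037 → turn +1·90°
n=3: pose=(0,1,W); sL=40/97, sR=8/17; mL=-20/97, mR=-436/1649; mL+mR=-8/17 → advance -1; mR−mL=-96/1649 → turn -1·90°
n=4: pose=(1,1,N); sL=5/18, sR=10/49; mL=-5/36, mR=-115/1764; mL+mR=-10/49 → advance -1; mR−mL=65/882 → turn +1·90°
n=5: pose=(1,0,W); sL=8/25, sR=40/109; mL=-4/25, mR=-564/2725; mL+mR=-40/109 → advance -1; mR−mL=-128/2725 → turn -1·90°

0 2/9 5/17 -1/9 -28/153 -1 1 S
1 40/73 8/13 -20/73 -324/949 -1 2 W
2 20/61 4/17 -10/61 -74/1037 0 2 N
3 40/97 8/17 -20/97 -436/1649 0 1 W
4 5/18 10/49 -5/36 -115/1764 1 1 N
5 8/25 40/109 -4/25 -564/2725 1 0 W
final 2 0 N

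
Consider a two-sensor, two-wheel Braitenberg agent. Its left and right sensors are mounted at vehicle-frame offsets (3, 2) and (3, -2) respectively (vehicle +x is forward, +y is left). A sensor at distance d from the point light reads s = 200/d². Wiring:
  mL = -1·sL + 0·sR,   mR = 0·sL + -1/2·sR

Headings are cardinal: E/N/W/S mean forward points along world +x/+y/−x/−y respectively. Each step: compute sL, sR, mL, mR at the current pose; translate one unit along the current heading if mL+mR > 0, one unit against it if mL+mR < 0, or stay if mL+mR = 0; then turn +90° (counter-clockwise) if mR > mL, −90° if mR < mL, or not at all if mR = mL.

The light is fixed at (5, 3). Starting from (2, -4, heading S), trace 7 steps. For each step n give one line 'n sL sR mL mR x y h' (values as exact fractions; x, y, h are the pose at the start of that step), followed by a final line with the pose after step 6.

0 200/101 8/5 -200/101 -4/5 2 -4 S
1 25/2 25/8 -25/2 -25/16 2 -3 E
2 40/9 200/13 -40/9 -100/13 1 -3 N
3 100/13 100/41 -100/13 -50/41 1 -4 E
4 40/13 8 -40/13 -4 0 -4 N
5 5 25/13 -5 -25/26 0 -5 E
6 200/89 200/41 -200/89 -100/41 -1 -5 N
final -1 -6 E

n=0: pose=(2,-4,S); sL=200/101, sR=8/5; mL=-200/101, mR=-4/5; mL+mR=-1404/505 → advance -1; mR−mL=596/505 → turn +1·90°
n=1: pose=(2,-3,E); sL=25/2, sR=25/8; mL=-25/2, mR=-25/16; mL+mR=-225/16 → advance -1; mR−mL=175/16 → turn +1·90°
n=2: pose=(1,-3,N); sL=40/9, sR=200/13; mL=-40/9, mR=-100/13; mL+mR=-1420/117 → advance -1; mR−mL=-380/117 → turn -1·90°
n=3: pose=(1,-4,E); sL=100/13, sR=100/41; mL=-100/13, mR=-50/41; mL+mR=-4750/533 → advance -1; mR−mL=3450/533 → turn +1·90°
n=4: pose=(0,-4,N); sL=40/13, sR=8; mL=-40/13, mR=-4; mL+mR=-92/13 → advance -1; mR−mL=-12/13 → turn -1·90°
n=5: pose=(0,-5,E); sL=5, sR=25/13; mL=-5, mR=-25/26; mL+mR=-155/26 → advance -1; mR−mL=105/26 → turn +1·90°
n=6: pose=(-1,-5,N); sL=200/89, sR=200/41; mL=-200/89, mR=-100/41; mL+mR=-17100/3649 → advance -1; mR−mL=-700/3649 → turn -1·90°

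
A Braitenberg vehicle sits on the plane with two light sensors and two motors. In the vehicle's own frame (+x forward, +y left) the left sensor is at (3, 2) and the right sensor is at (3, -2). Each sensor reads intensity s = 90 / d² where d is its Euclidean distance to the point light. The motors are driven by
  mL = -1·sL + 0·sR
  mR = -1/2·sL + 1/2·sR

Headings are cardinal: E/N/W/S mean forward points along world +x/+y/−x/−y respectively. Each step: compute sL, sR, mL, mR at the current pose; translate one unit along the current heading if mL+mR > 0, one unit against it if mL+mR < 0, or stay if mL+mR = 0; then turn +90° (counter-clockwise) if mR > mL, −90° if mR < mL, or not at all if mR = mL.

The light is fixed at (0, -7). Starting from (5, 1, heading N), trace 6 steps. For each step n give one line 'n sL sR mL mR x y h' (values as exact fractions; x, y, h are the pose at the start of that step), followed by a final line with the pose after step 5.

n=0: pose=(5,1,N); sL=9/13, sR=9/17; mL=-9/13, mR=-18/221; mL+mR=-171/221 → advance -1; mR−mL=135/221 → turn +1·90°
n=1: pose=(5,0,W); sL=90/29, sR=18/17; mL=-90/29, mR=-504/493; mL+mR=-2034/493 → advance -1; mR−mL=1026/493 → turn +1·90°
n=2: pose=(6,0,S); sL=9/8, sR=45/16; mL=-9/8, mR=27/32; mL+mR=-9/32 → advance -1; mR−mL=63/32 → turn +1·90°
n=3: pose=(6,1,E); sL=90/181, sR=10/13; mL=-90/181, mR=320/2353; mL+mR=-850/2353 → advance -1; mR−mL=1490/2353 → turn +1·90°
n=4: pose=(5,1,N); sL=9/13, sR=9/17; mL=-9/13, mR=-18/221; mL+mR=-171/221 → advance -1; mR−mL=135/221 → turn +1·90°
n=5: pose=(5,0,W); sL=90/29, sR=18/17; mL=-90/29, mR=-504/493; mL+mR=-2034/493 → advance -1; mR−mL=1026/493 → turn +1·90°

0 9/13 9/17 -9/13 -18/221 5 1 N
1 90/29 18/17 -90/29 -504/493 5 0 W
2 9/8 45/16 -9/8 27/32 6 0 S
3 90/181 10/13 -90/181 320/2353 6 1 E
4 9/13 9/17 -9/13 -18/221 5 1 N
5 90/29 18/17 -90/29 -504/493 5 0 W
final 6 0 S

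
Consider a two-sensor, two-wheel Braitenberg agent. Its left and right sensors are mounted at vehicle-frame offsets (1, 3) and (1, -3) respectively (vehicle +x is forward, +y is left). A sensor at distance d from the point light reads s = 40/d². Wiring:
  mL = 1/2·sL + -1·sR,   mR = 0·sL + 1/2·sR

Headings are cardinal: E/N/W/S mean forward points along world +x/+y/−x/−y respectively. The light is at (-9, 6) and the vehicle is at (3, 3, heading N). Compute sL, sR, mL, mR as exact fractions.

left sensor world pos  = (0, 4); dL² = 85
right sensor world pos = (6, 4); dR² = 229
sL = 40/85 = 8/17
sR = 40/229 = 40/229
mL = 1/2·sL + -1·sR = 236/3893
mR = 0·sL + 1/2·sR = 20/229

8/17 40/229 236/3893 20/229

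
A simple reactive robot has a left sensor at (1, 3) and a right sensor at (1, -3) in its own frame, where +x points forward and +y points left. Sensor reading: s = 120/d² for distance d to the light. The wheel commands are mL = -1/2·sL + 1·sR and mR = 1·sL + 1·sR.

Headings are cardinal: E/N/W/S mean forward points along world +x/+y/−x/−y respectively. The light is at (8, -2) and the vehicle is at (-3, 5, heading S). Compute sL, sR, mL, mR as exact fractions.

6/5 15/29 -12/145 249/145

left sensor world pos  = (0, 4); dL² = 100
right sensor world pos = (-6, 4); dR² = 232
sL = 120/100 = 6/5
sR = 120/232 = 15/29
mL = -1/2·sL + 1·sR = -12/145
mR = 1·sL + 1·sR = 249/145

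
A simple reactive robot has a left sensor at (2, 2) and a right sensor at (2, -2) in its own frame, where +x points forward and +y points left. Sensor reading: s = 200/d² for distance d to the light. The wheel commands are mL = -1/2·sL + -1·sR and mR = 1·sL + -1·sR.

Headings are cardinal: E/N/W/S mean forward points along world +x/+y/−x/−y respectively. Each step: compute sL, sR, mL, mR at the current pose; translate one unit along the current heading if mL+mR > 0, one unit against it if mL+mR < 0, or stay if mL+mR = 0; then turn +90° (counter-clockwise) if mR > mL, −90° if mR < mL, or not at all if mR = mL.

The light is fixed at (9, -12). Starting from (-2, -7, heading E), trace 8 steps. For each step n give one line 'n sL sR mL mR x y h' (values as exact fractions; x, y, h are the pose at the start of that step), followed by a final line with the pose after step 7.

0 20/13 20/9 -350/117 -80/117 -2 -7 E
1 40/49 200/149 -12780/7301 -3840/7301 -3 -7 N
2 1 25/29 -79/58 4/29 -3 -8 W
3 40/17 200/173 -6860/2941 3520/2941 -2 -8 S
4 20/13 20/9 -350/117 -80/117 -2 -7 E
5 40/49 200/149 -12780/7301 -3840/7301 -3 -7 N
6 1 25/29 -79/58 4/29 -3 -8 W
7 40/17 200/173 -6860/2941 3520/2941 -2 -8 S
final -2 -7 E

n=0: pose=(-2,-7,E); sL=20/13, sR=20/9; mL=-350/117, mR=-80/117; mL+mR=-430/117 → advance -1; mR−mL=30/13 → turn +1·90°
n=1: pose=(-3,-7,N); sL=40/49, sR=200/149; mL=-12780/7301, mR=-3840/7301; mL+mR=-16620/7301 → advance -1; mR−mL=60/49 → turn +1·90°
n=2: pose=(-3,-8,W); sL=1, sR=25/29; mL=-79/58, mR=4/29; mL+mR=-71/58 → advance -1; mR−mL=3/2 → turn +1·90°
n=3: pose=(-2,-8,S); sL=40/17, sR=200/173; mL=-6860/2941, mR=3520/2941; mL+mR=-3340/2941 → advance -1; mR−mL=60/17 → turn +1·90°
n=4: pose=(-2,-7,E); sL=20/13, sR=20/9; mL=-350/117, mR=-80/117; mL+mR=-430/117 → advance -1; mR−mL=30/13 → turn +1·90°
n=5: pose=(-3,-7,N); sL=40/49, sR=200/149; mL=-12780/7301, mR=-3840/7301; mL+mR=-16620/7301 → advance -1; mR−mL=60/49 → turn +1·90°
n=6: pose=(-3,-8,W); sL=1, sR=25/29; mL=-79/58, mR=4/29; mL+mR=-71/58 → advance -1; mR−mL=3/2 → turn +1·90°
n=7: pose=(-2,-8,S); sL=40/17, sR=200/173; mL=-6860/2941, mR=3520/2941; mL+mR=-3340/2941 → advance -1; mR−mL=60/17 → turn +1·90°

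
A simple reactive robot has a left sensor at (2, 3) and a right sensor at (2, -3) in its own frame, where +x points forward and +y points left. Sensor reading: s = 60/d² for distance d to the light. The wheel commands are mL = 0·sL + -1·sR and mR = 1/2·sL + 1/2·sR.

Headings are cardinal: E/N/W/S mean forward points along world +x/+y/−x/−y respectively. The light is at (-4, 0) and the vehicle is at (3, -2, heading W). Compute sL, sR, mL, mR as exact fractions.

left sensor world pos  = (1, -5); dL² = 50
right sensor world pos = (1, 1); dR² = 26
sL = 60/50 = 6/5
sR = 60/26 = 30/13
mL = 0·sL + -1·sR = -30/13
mR = 1/2·sL + 1/2·sR = 114/65

6/5 30/13 -30/13 114/65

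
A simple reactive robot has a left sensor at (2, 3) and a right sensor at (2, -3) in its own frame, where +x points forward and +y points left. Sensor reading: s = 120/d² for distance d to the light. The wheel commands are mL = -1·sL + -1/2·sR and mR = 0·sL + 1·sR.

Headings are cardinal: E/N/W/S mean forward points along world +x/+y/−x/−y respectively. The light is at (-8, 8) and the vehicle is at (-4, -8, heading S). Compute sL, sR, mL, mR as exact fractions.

120/373 24/65 -12276/24245 24/65

left sensor world pos  = (-1, -10); dL² = 373
right sensor world pos = (-7, -10); dR² = 325
sL = 120/373 = 120/373
sR = 120/325 = 24/65
mL = -1·sL + -1/2·sR = -12276/24245
mR = 0·sL + 1·sR = 24/65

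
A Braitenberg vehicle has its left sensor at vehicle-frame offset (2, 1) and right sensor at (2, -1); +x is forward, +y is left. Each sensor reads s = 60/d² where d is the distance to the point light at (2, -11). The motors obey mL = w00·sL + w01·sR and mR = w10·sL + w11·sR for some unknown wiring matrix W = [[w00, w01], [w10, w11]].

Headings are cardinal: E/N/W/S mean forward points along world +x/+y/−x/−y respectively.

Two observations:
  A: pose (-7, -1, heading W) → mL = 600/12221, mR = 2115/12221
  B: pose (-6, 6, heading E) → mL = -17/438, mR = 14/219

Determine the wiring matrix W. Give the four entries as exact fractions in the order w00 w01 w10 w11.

obs A: pose=(-7,-1,W) → sL=30/101, sR=30/121, mL=600/12221, mR=2115/12221
obs B: pose=(-6,6,E) → sL=1/6, sR=15/73, mL=-17/438, mR=14/219
sensor matrix S = [[30/101, 30/121], [1/6, 15/73]]; det S = 17585/892133
solve [mL_A; mL_B] = S·[w00; w01] and [mR_A; mR_B] = S·[w10; w11]:
  w00 = 1, w01 = -1, w10 = 1, w11 = -1/2

1 -1 1 -1/2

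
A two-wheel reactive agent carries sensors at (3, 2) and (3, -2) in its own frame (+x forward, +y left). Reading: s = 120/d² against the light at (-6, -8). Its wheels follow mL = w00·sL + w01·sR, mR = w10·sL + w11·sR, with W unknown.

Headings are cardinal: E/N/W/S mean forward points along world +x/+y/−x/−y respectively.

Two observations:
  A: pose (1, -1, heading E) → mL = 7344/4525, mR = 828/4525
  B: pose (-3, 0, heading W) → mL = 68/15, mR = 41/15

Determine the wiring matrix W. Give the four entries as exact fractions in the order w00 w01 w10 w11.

obs A: pose=(1,-1,E) → sL=120/181, sR=24/25, mL=7344/4525, mR=828/4525
obs B: pose=(-3,0,W) → sL=10/3, sR=6/5, mL=68/15, mR=41/15
sensor matrix S = [[120/181, 24/25], [10/3, 6/5]]; det S = -2176/905
solve [mL_A; mL_B] = S·[w00; w01] and [mR_A; mR_B] = S·[w10; w11]:
  w00 = 1, w01 = 1, w10 = 1, w11 = -1/2

1 1 1 -1/2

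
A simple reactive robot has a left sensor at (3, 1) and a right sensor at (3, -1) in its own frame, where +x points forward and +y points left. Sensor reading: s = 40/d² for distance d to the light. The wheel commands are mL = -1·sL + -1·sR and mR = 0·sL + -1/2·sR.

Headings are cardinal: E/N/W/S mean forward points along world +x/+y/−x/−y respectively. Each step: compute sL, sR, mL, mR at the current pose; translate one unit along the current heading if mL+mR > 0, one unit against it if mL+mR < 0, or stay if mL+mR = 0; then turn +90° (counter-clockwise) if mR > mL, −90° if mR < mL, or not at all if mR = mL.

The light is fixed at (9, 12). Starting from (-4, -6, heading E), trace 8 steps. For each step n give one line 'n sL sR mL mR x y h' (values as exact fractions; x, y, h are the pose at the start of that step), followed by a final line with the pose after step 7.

0 40/389 40/461 -34000/179329 -20/461 -4 -6 E
1 4/45 20/197 -1688/8865 -10/197 -5 -6 N
2 40/689 40/613 -52080/422357 -20/613 -5 -7 W
3 10/157 1/17 -327/2669 -1/34 -4 -7 S
4 40/389 40/461 -34000/179329 -20/461 -4 -6 E
5 4/45 20/197 -1688/8865 -10/197 -5 -6 N
6 40/689 40/613 -52080/422357 -20/613 -5 -7 W
7 10/157 1/17 -327/2669 -1/34 -4 -7 S
final -4 -6 E

n=0: pose=(-4,-6,E); sL=40/389, sR=40/461; mL=-34000/179329, mR=-20/461; mL+mR=-41780/179329 → advance -1; mR−mL=26220/179329 → turn +1·90°
n=1: pose=(-5,-6,N); sL=4/45, sR=20/197; mL=-1688/8865, mR=-10/197; mL+mR=-2138/8865 → advance -1; mR−mL=1238/8865 → turn +1·90°
n=2: pose=(-5,-7,W); sL=40/689, sR=40/613; mL=-52080/422357, mR=-20/613; mL+mR=-65860/422357 → advance -1; mR−mL=38300/422357 → turn +1·90°
n=3: pose=(-4,-7,S); sL=10/157, sR=1/17; mL=-327/2669, mR=-1/34; mL+mR=-811/5338 → advance -1; mR−mL=497/5338 → turn +1·90°
n=4: pose=(-4,-6,E); sL=40/389, sR=40/461; mL=-34000/179329, mR=-20/461; mL+mR=-41780/179329 → advance -1; mR−mL=26220/179329 → turn +1·90°
n=5: pose=(-5,-6,N); sL=4/45, sR=20/197; mL=-1688/8865, mR=-10/197; mL+mR=-2138/8865 → advance -1; mR−mL=1238/8865 → turn +1·90°
n=6: pose=(-5,-7,W); sL=40/689, sR=40/613; mL=-52080/422357, mR=-20/613; mL+mR=-65860/422357 → advance -1; mR−mL=38300/422357 → turn +1·90°
n=7: pose=(-4,-7,S); sL=10/157, sR=1/17; mL=-327/2669, mR=-1/34; mL+mR=-811/5338 → advance -1; mR−mL=497/5338 → turn +1·90°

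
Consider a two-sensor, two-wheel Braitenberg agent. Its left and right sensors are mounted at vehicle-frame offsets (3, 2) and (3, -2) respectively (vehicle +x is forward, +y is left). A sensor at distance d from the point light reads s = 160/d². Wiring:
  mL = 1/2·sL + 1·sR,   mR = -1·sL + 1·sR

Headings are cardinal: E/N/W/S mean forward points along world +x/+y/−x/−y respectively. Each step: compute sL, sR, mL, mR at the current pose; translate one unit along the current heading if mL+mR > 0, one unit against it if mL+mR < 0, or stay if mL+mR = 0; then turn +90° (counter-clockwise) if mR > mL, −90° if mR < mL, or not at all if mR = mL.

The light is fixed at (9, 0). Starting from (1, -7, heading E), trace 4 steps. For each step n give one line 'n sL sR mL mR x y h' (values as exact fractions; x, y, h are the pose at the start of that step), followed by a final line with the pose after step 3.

n=0: pose=(1,-7,E); sL=16/5, sR=80/53; mL=824/265, mR=-448/265; mL+mR=376/265 → advance +1; mR−mL=-24/5 → turn -1·90°
n=1: pose=(2,-7,S); sL=32/25, sR=160/181; mL=6896/4525, mR=-1792/4525; mL+mR=5104/4525 → advance +1; mR−mL=-48/25 → turn -1·90°
n=2: pose=(2,-8,W); sL=4/5, sR=20/17; mL=134/85, mR=32/85; mL+mR=166/85 → advance +1; mR−mL=-6/5 → turn -1·90°
n=3: pose=(1,-8,N); sL=32/25, sR=160/61; mL=4976/1525, mR=2048/1525; mL+mR=7024/1525 → advance +1; mR−mL=-48/25 → turn -1·90°

0 16/5 80/53 824/265 -448/265 1 -7 E
1 32/25 160/181 6896/4525 -1792/4525 2 -7 S
2 4/5 20/17 134/85 32/85 2 -8 W
3 32/25 160/61 4976/1525 2048/1525 1 -8 N
final 1 -7 E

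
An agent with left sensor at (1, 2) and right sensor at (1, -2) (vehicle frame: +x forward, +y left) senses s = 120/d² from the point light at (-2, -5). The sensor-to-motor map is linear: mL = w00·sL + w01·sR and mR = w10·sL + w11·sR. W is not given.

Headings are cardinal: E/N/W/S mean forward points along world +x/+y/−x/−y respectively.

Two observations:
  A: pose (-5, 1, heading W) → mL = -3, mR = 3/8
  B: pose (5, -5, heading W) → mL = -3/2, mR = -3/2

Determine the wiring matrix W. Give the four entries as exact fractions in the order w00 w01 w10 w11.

obs A: pose=(-5,1,W) → sL=15/4, sR=3/2, mL=-3, mR=3/8
obs B: pose=(5,-5,W) → sL=3, sR=3, mL=-3/2, mR=-3/2
sensor matrix S = [[15/4, 3/2], [3, 3]]; det S = 27/4
solve [mL_A; mL_B] = S·[w00; w01] and [mR_A; mR_B] = S·[w10; w11]:
  w00 = -1, w01 = 1/2, w10 = 1/2, w11 = -1

-1 1/2 1/2 -1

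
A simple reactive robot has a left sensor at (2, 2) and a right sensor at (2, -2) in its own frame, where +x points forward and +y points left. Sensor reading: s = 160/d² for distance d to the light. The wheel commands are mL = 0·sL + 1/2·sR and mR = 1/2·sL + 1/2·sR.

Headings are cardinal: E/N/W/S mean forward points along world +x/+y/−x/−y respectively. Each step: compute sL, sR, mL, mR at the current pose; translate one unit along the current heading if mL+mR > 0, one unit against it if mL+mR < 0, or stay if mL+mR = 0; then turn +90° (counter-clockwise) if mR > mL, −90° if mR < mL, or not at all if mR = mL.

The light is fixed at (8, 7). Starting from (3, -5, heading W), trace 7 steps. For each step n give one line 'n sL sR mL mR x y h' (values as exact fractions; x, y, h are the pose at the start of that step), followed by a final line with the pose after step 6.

0 32/49 160/149 80/149 6304/7301 3 -5 W
1 40/53 8/13 4/13 472/689 2 -5 S
2 160/137 160/241 80/241 30240/33017 2 -6 E
3 16/17 16/13 8/13 240/221 3 -6 N
4 32/49 160/149 80/149 6304/7301 3 -5 W
5 40/53 8/13 4/13 472/689 2 -5 S
6 160/137 160/241 80/241 30240/33017 2 -6 E
final 3 -6 N

n=0: pose=(3,-5,W); sL=32/49, sR=160/149; mL=80/149, mR=6304/7301; mL+mR=10224/7301 → advance +1; mR−mL=16/49 → turn +1·90°
n=1: pose=(2,-5,S); sL=40/53, sR=8/13; mL=4/13, mR=472/689; mL+mR=684/689 → advance +1; mR−mL=20/53 → turn +1·90°
n=2: pose=(2,-6,E); sL=160/137, sR=160/241; mL=80/241, mR=30240/33017; mL+mR=41200/33017 → advance +1; mR−mL=80/137 → turn +1·90°
n=3: pose=(3,-6,N); sL=16/17, sR=16/13; mL=8/13, mR=240/221; mL+mR=376/221 → advance +1; mR−mL=8/17 → turn +1·90°
n=4: pose=(3,-5,W); sL=32/49, sR=160/149; mL=80/149, mR=6304/7301; mL+mR=10224/7301 → advance +1; mR−mL=16/49 → turn +1·90°
n=5: pose=(2,-5,S); sL=40/53, sR=8/13; mL=4/13, mR=472/689; mL+mR=684/689 → advance +1; mR−mL=20/53 → turn +1·90°
n=6: pose=(2,-6,E); sL=160/137, sR=160/241; mL=80/241, mR=30240/33017; mL+mR=41200/33017 → advance +1; mR−mL=80/137 → turn +1·90°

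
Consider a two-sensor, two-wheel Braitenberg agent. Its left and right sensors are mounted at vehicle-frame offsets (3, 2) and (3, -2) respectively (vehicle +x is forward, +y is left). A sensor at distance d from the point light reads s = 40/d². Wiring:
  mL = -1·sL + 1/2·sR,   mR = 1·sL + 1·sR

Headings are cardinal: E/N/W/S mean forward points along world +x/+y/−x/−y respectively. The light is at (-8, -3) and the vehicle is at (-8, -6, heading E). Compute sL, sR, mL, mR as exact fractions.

left sensor world pos  = (-5, -4); dL² = 10
right sensor world pos = (-5, -8); dR² = 34
sL = 40/10 = 4
sR = 40/34 = 20/17
mL = -1·sL + 1/2·sR = -58/17
mR = 1·sL + 1·sR = 88/17

4 20/17 -58/17 88/17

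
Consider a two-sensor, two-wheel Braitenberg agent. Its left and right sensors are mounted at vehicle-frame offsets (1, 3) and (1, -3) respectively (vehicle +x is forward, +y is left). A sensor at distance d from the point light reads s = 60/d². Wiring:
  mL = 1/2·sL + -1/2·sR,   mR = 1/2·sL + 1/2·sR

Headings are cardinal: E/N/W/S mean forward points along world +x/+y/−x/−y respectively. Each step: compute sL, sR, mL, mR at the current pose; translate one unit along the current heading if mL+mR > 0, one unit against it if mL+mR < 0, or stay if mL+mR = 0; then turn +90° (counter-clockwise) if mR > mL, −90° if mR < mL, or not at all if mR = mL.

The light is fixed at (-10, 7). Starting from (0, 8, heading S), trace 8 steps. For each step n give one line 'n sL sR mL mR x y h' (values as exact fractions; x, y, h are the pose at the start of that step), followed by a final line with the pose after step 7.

0 60/169 60/49 -3600/8281 6540/8281 0 8 S
1 6/13 6/13 0 6/13 0 7 E
2 12/13 60/197 792/2561 1572/2561 1 7 N
3 15/26 15/29 45/1508 825/1508 1 8 W
4 60/169 60/49 -3600/8281 6540/8281 0 8 S
5 6/13 6/13 0 6/13 0 7 E
6 12/13 60/197 792/2561 1572/2561 1 7 N
7 15/26 15/29 45/1508 825/1508 1 8 W
final 0 8 S

n=0: pose=(0,8,S); sL=60/169, sR=60/49; mL=-3600/8281, mR=6540/8281; mL+mR=60/169 → advance +1; mR−mL=60/49 → turn +1·90°
n=1: pose=(0,7,E); sL=6/13, sR=6/13; mL=0, mR=6/13; mL+mR=6/13 → advance +1; mR−mL=6/13 → turn +1·90°
n=2: pose=(1,7,N); sL=12/13, sR=60/197; mL=792/2561, mR=1572/2561; mL+mR=12/13 → advance +1; mR−mL=60/197 → turn +1·90°
n=3: pose=(1,8,W); sL=15/26, sR=15/29; mL=45/1508, mR=825/1508; mL+mR=15/26 → advance +1; mR−mL=15/29 → turn +1·90°
n=4: pose=(0,8,S); sL=60/169, sR=60/49; mL=-3600/8281, mR=6540/8281; mL+mR=60/169 → advance +1; mR−mL=60/49 → turn +1·90°
n=5: pose=(0,7,E); sL=6/13, sR=6/13; mL=0, mR=6/13; mL+mR=6/13 → advance +1; mR−mL=6/13 → turn +1·90°
n=6: pose=(1,7,N); sL=12/13, sR=60/197; mL=792/2561, mR=1572/2561; mL+mR=12/13 → advance +1; mR−mL=60/197 → turn +1·90°
n=7: pose=(1,8,W); sL=15/26, sR=15/29; mL=45/1508, mR=825/1508; mL+mR=15/26 → advance +1; mR−mL=15/29 → turn +1·90°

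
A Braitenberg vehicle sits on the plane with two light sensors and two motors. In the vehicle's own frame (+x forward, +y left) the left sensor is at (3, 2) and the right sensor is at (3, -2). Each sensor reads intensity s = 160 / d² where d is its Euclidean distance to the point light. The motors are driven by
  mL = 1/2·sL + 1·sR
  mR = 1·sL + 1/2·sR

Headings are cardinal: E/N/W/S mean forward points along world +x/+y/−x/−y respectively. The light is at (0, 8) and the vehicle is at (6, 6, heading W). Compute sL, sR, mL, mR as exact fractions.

32/5 160/9 944/45 688/45

left sensor world pos  = (3, 4); dL² = 25
right sensor world pos = (3, 8); dR² = 9
sL = 160/25 = 32/5
sR = 160/9 = 160/9
mL = 1/2·sL + 1·sR = 944/45
mR = 1·sL + 1/2·sR = 688/45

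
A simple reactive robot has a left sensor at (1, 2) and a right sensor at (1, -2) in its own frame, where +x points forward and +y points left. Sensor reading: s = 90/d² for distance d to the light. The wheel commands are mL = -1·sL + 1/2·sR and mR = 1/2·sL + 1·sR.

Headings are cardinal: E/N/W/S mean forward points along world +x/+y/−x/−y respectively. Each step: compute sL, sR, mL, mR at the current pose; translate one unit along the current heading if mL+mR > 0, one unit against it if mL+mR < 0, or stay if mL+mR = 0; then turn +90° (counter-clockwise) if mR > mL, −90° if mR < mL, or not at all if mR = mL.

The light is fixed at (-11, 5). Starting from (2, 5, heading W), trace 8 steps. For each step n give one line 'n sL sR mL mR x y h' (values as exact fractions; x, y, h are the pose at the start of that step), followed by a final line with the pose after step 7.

n=0: pose=(2,5,W); sL=45/74, sR=45/74; mL=-45/148, mR=135/148; mL+mR=45/74 → advance +1; mR−mL=45/37 → turn +1·90°
n=1: pose=(1,5,S); sL=90/197, sR=90/101; mL=-225/19897, mR=22275/19897; mL+mR=22050/19897 → advance +1; mR−mL=22500/19897 → turn +1·90°
n=2: pose=(1,4,E); sL=9/17, sR=45/89; mL=-837/3026, mR=2331/3026; mL+mR=747/1513 → advance +1; mR−mL=1584/1513 → turn +1·90°
n=3: pose=(2,4,N); sL=90/121, sR=2/5; mL=-329/605, mR=467/605; mL+mR=138/605 → advance +1; mR−mL=796/605 → turn +1·90°
n=4: pose=(2,5,W); sL=45/74, sR=45/74; mL=-45/148, mR=135/148; mL+mR=45/74 → advance +1; mR−mL=45/37 → turn +1·90°
n=5: pose=(1,5,S); sL=90/197, sR=90/101; mL=-225/19897, mR=22275/19897; mL+mR=22050/19897 → advance +1; mR−mL=22500/19897 → turn +1·90°
n=6: pose=(1,4,E); sL=9/17, sR=45/89; mL=-837/3026, mR=2331/3026; mL+mR=747/1513 → advance +1; mR−mL=1584/1513 → turn +1·90°
n=7: pose=(2,4,N); sL=90/121, sR=2/5; mL=-329/605, mR=467/605; mL+mR=138/605 → advance +1; mR−mL=796/605 → turn +1·90°

0 45/74 45/74 -45/148 135/148 2 5 W
1 90/197 90/101 -225/19897 22275/19897 1 5 S
2 9/17 45/89 -837/3026 2331/3026 1 4 E
3 90/121 2/5 -329/605 467/605 2 4 N
4 45/74 45/74 -45/148 135/148 2 5 W
5 90/197 90/101 -225/19897 22275/19897 1 5 S
6 9/17 45/89 -837/3026 2331/3026 1 4 E
7 90/121 2/5 -329/605 467/605 2 4 N
final 2 5 W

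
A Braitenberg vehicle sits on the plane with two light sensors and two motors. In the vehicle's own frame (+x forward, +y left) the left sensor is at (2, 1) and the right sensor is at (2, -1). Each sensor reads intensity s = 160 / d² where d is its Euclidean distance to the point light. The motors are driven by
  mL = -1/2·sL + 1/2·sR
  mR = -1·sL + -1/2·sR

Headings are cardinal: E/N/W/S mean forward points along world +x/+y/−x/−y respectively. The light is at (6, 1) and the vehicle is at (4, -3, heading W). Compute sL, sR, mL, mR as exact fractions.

left sensor world pos  = (2, -4); dL² = 41
right sensor world pos = (2, -2); dR² = 25
sL = 160/41 = 160/41
sR = 160/25 = 32/5
mL = -1/2·sL + 1/2·sR = 256/205
mR = -1·sL + -1/2·sR = -1456/205

160/41 32/5 256/205 -1456/205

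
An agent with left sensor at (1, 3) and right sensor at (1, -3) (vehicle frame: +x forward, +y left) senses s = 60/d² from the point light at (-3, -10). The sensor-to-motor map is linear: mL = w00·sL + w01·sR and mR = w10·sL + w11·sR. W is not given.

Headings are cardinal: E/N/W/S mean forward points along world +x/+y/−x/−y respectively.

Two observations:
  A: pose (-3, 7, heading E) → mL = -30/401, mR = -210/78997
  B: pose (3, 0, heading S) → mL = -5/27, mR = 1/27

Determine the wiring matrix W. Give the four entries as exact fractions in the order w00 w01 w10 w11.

-1/2 0 1 -1/2

obs A: pose=(-3,7,E) → sL=60/401, sR=60/197, mL=-30/401, mR=-210/78997
obs B: pose=(3,0,S) → sL=10/27, sR=2/3, mL=-5/27, mR=1/27
sensor matrix S = [[60/401, 60/197], [10/27, 2/3]]; det S = -9280/710973
solve [mL_A; mL_B] = S·[w00; w01] and [mR_A; mR_B] = S·[w10; w11]:
  w00 = -1/2, w01 = 0, w10 = 1, w11 = -1/2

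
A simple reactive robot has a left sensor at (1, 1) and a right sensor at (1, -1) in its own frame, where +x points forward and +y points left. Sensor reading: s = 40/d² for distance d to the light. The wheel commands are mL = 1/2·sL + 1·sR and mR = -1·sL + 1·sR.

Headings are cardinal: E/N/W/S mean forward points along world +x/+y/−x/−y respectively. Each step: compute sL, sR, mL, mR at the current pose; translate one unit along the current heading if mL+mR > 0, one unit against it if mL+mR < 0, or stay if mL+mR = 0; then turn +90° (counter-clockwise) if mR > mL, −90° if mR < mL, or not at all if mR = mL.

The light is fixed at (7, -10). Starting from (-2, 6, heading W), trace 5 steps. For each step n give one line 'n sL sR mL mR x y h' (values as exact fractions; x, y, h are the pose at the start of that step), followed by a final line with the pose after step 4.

0 8/65 40/389 4156/25285 -512/25285 -2 6 W
1 4/41 4/37 238/1517 16/1517 -3 6 N
2 8/81 40/337 4588/27297 544/27297 -3 7 E
3 1/8 10/89 249/1424 -9/712 -2 7 S
4 8/65 40/389 4156/25285 -512/25285 -2 6 W
final -3 6 N

n=0: pose=(-2,6,W); sL=8/65, sR=40/389; mL=4156/25285, mR=-512/25285; mL+mR=3644/25285 → advance +1; mR−mL=-12/65 → turn -1·90°
n=1: pose=(-3,6,N); sL=4/41, sR=4/37; mL=238/1517, mR=16/1517; mL+mR=254/1517 → advance +1; mR−mL=-6/41 → turn -1·90°
n=2: pose=(-3,7,E); sL=8/81, sR=40/337; mL=4588/27297, mR=544/27297; mL+mR=5132/27297 → advance +1; mR−mL=-4/27 → turn -1·90°
n=3: pose=(-2,7,S); sL=1/8, sR=10/89; mL=249/1424, mR=-9/712; mL+mR=231/1424 → advance +1; mR−mL=-3/16 → turn -1·90°
n=4: pose=(-2,6,W); sL=8/65, sR=40/389; mL=4156/25285, mR=-512/25285; mL+mR=3644/25285 → advance +1; mR−mL=-12/65 → turn -1·90°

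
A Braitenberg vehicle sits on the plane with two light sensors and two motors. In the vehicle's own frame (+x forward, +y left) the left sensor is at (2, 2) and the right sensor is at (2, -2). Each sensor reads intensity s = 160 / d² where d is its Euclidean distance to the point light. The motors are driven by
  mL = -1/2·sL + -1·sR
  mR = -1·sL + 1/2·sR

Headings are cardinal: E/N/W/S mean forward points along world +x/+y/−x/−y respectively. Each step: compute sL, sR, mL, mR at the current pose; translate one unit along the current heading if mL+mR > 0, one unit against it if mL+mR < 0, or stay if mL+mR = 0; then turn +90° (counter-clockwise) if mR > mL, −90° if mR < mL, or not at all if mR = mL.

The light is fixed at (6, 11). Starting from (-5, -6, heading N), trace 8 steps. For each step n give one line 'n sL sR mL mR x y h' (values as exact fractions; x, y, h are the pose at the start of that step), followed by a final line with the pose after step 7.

n=0: pose=(-5,-6,N); sL=80/197, sR=80/153; mL=-21880/30141, mR=-4360/30141; mL+mR=-26240/30141 → advance -1; mR−mL=5840/10047 → turn +1·90°
n=1: pose=(-5,-7,W); sL=160/569, sR=32/85; mL=-25008/48365, mR=-4496/48365; mL+mR=-29504/48365 → advance -1; mR−mL=20512/48365 → turn +1·90°
n=2: pose=(-4,-7,S); sL=10/29, sR=5/17; mL=-230/493, mR=-195/986; mL+mR=-655/986 → advance -1; mR−mL=265/986 → turn +1·90°
n=3: pose=(-4,-6,E); sL=160/289, sR=32/85; mL=-944/1445, mR=-528/1445; mL+mR=-1472/1445 → advance -1; mR−mL=416/1445 → turn +1·90°
n=4: pose=(-5,-6,N); sL=80/197, sR=80/153; mL=-21880/30141, mR=-4360/30141; mL+mR=-26240/30141 → advance -1; mR−mL=5840/10047 → turn +1·90°
n=5: pose=(-5,-7,W); sL=160/569, sR=32/85; mL=-25008/48365, mR=-4496/48365; mL+mR=-29504/48365 → advance -1; mR−mL=20512/48365 → turn +1·90°
n=6: pose=(-4,-7,S); sL=10/29, sR=5/17; mL=-230/493, mR=-195/986; mL+mR=-655/986 → advance -1; mR−mL=265/986 → turn +1·90°
n=7: pose=(-4,-6,E); sL=160/289, sR=32/85; mL=-944/1445, mR=-528/1445; mL+mR=-1472/1445 → advance -1; mR−mL=416/1445 → turn +1·90°

0 80/197 80/153 -21880/30141 -4360/30141 -5 -6 N
1 160/569 32/85 -25008/48365 -4496/48365 -5 -7 W
2 10/29 5/17 -230/493 -195/986 -4 -7 S
3 160/289 32/85 -944/1445 -528/1445 -4 -6 E
4 80/197 80/153 -21880/30141 -4360/30141 -5 -6 N
5 160/569 32/85 -25008/48365 -4496/48365 -5 -7 W
6 10/29 5/17 -230/493 -195/986 -4 -7 S
7 160/289 32/85 -944/1445 -528/1445 -4 -6 E
final -5 -6 N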